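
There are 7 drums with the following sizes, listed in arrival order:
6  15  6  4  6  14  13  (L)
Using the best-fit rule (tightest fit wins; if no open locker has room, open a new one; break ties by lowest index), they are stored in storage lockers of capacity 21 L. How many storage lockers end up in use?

4

  6 → locker 1 (new)  [load 6/21]
  15 → locker 1  [load 21/21]
  6 → locker 2 (new)  [load 6/21]
  4 → locker 2  [load 10/21]
  6 → locker 2  [load 16/21]
  14 → locker 3 (new)  [load 14/21]
  13 → locker 4 (new)  [load 13/21]
4 storage lockers opened.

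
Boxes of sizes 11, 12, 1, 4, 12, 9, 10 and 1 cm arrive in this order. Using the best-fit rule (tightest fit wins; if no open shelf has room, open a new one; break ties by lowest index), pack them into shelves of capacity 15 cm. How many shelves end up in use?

5

  11 → shelf 1 (new)  [load 11/15]
  12 → shelf 2 (new)  [load 12/15]
  1 → shelf 2  [load 13/15]
  4 → shelf 1  [load 15/15]
  12 → shelf 3 (new)  [load 12/15]
  9 → shelf 4 (new)  [load 9/15]
  10 → shelf 5 (new)  [load 10/15]
  1 → shelf 2  [load 14/15]
5 shelves opened.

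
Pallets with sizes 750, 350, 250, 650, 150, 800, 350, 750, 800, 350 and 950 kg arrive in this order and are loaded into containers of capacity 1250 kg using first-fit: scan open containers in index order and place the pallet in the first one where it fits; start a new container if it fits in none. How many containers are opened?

6

  750 → container 1 (new)  [load 750/1250]
  350 → container 1  [load 1100/1250]
  250 → container 2 (new)  [load 250/1250]
  650 → container 2  [load 900/1250]
  150 → container 1  [load 1250/1250]
  800 → container 3 (new)  [load 800/1250]
  350 → container 2  [load 1250/1250]
  750 → container 4 (new)  [load 750/1250]
  800 → container 5 (new)  [load 800/1250]
  350 → container 3  [load 1150/1250]
  950 → container 6 (new)  [load 950/1250]
6 containers opened.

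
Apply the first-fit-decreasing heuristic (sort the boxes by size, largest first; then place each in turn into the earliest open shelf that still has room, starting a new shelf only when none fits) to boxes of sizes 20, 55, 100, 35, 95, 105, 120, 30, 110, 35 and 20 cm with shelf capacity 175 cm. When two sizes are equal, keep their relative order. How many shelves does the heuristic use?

5

Sorted descending: 120, 110, 105, 100, 95, 55, 35, 35, 30, 20, 20.
  120 → shelf 1 (new)  [load 120/175]
  110 → shelf 2 (new)  [load 110/175]
  105 → shelf 3 (new)  [load 105/175]
  100 → shelf 4 (new)  [load 100/175]
  95 → shelf 5 (new)  [load 95/175]
  55 → shelf 1  [load 175/175]
  35 → shelf 2  [load 145/175]
  35 → shelf 3  [load 140/175]
  30 → shelf 2  [load 175/175]
  20 → shelf 3  [load 160/175]
  20 → shelf 4  [load 120/175]
5 shelves opened.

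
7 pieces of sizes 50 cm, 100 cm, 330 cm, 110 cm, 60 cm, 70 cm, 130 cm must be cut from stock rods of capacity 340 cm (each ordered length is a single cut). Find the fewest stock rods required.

3

Total = 330 + 130 + 110 + 100 + 70 + 60 + 50 = 850 cm.
Lower bound: ⌈850/340⌉ = 3 stock rods.
A packing using 3 stock rods:
  stock rod 1: 330 = 330
  stock rod 2: 130 + 110 + 100 = 340
  stock rod 3: 70 + 60 + 50 = 180
This matches the lower bound, so 3 is optimal.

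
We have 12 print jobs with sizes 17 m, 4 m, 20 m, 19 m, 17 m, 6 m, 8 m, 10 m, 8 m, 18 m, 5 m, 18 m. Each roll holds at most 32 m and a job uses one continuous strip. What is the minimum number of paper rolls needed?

Total = 20 + 19 + 18 + 18 + 17 + 17 + 10 + 8 + 8 + 6 + 5 + 4 = 150 m.
Lower bound: ⌈150/32⌉ = 5 paper rolls.
Also, 6 print jobs each exceed 16 m, and no two of those can share a roll, so at least 6 paper rolls are needed.
A packing using 6 paper rolls:
  roll 1: 20 + 10 = 30
  roll 2: 19 + 8 + 5 = 32
  roll 3: 18 + 8 + 6 = 32
  roll 4: 18 + 4 = 22
  roll 5: 17 = 17
  roll 6: 17 = 17
This matches the lower bound, so 6 is optimal.

6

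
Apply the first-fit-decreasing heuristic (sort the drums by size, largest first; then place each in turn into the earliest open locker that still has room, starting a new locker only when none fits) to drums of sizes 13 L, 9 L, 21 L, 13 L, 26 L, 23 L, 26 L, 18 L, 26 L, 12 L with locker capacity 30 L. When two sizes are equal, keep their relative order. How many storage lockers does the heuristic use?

Sorted descending: 26, 26, 26, 23, 21, 18, 13, 13, 12, 9.
  26 → locker 1 (new)  [load 26/30]
  26 → locker 2 (new)  [load 26/30]
  26 → locker 3 (new)  [load 26/30]
  23 → locker 4 (new)  [load 23/30]
  21 → locker 5 (new)  [load 21/30]
  18 → locker 6 (new)  [load 18/30]
  13 → locker 7 (new)  [load 13/30]
  13 → locker 7  [load 26/30]
  12 → locker 6  [load 30/30]
  9 → locker 5  [load 30/30]
7 storage lockers opened.

7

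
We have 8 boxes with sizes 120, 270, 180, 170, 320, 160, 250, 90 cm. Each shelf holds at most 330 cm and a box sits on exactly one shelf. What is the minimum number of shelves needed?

6

Total = 320 + 270 + 250 + 180 + 170 + 160 + 120 + 90 = 1560 cm.
Lower bound: ⌈1560/330⌉ = 5 shelves.
A packing using 6 shelves:
  shelf 1: 320 = 320
  shelf 2: 270 = 270
  shelf 3: 250 = 250
  shelf 4: 180 + 120 = 300
  shelf 5: 170 + 160 = 330
  shelf 6: 90 = 90
No arrangement into 5 shelves stays within capacity, so 6 is optimal.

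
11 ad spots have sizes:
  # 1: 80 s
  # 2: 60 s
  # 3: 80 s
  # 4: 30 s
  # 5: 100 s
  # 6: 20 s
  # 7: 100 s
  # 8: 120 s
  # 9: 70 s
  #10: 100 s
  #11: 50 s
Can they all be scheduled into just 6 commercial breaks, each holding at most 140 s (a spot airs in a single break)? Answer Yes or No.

No

Total = 810 s; ⌈810/140⌉ = 6.
The bound of 6 does not rule out 6, but exhaustive search shows no assignment into 6 commercial breaks of capacity 140 s exists — the minimum is 7.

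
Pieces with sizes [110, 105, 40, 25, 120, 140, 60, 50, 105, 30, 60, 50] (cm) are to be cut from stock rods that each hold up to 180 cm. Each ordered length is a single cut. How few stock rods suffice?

6

Total = 140 + 120 + 110 + 105 + 105 + 60 + 60 + 50 + 50 + 40 + 30 + 25 = 895 cm.
Lower bound: ⌈895/180⌉ = 5 stock rods.
A packing using 6 stock rods:
  stock rod 1: 140 + 40 = 180
  stock rod 2: 120 + 60 = 180
  stock rod 3: 110 + 60 = 170
  stock rod 4: 105 + 50 + 25 = 180
  stock rod 5: 105 + 50 = 155
  stock rod 6: 30 = 30
No arrangement into 5 stock rods stays within capacity, so 6 is optimal.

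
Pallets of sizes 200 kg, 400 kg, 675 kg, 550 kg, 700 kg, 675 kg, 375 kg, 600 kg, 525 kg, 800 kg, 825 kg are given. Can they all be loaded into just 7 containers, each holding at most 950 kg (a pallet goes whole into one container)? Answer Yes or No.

Total = 6325 kg; ⌈6325/950⌉ = 7.
8 pallets each exceed half the capacity and cannot share a container, forcing at least 8 containers.
At least 8 containers are required, but only 7 are allowed.

No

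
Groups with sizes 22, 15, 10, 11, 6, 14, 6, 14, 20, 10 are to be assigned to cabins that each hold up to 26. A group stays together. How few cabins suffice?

Total = 22 + 20 + 15 + 14 + 14 + 11 + 10 + 10 + 6 + 6 = 128.
Lower bound: ⌈128/26⌉ = 5 cabins.
A packing using 6 cabins:
  cabin 1: 22 = 22
  cabin 2: 20 + 6 = 26
  cabin 3: 15 + 11 = 26
  cabin 4: 14 + 10 = 24
  cabin 5: 14 + 10 = 24
  cabin 6: 6 = 6
No arrangement into 5 cabins stays within capacity, so 6 is optimal.

6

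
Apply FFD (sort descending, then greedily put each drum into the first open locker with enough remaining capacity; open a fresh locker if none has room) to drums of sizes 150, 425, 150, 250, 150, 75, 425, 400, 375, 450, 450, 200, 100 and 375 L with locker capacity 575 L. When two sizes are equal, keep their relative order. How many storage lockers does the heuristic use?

Sorted descending: 450, 450, 425, 425, 400, 375, 375, 250, 200, 150, 150, 150, 100, 75.
  450 → locker 1 (new)  [load 450/575]
  450 → locker 2 (new)  [load 450/575]
  425 → locker 3 (new)  [load 425/575]
  425 → locker 4 (new)  [load 425/575]
  400 → locker 5 (new)  [load 400/575]
  375 → locker 6 (new)  [load 375/575]
  375 → locker 7 (new)  [load 375/575]
  250 → locker 8 (new)  [load 250/575]
  200 → locker 6  [load 575/575]
  150 → locker 3  [load 575/575]
  150 → locker 4  [load 575/575]
  150 → locker 5  [load 550/575]
  100 → locker 1  [load 550/575]
  75 → locker 2  [load 525/575]
8 storage lockers opened.

8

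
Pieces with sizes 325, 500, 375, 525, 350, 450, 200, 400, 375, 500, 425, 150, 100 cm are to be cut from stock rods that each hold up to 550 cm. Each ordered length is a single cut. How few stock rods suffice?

Total = 525 + 500 + 500 + 450 + 425 + 400 + 375 + 375 + 350 + 325 + 200 + 150 + 100 = 4675 cm.
Lower bound: ⌈4675/550⌉ = 9 stock rods.
Also, 10 pieces each exceed 275 cm, and no two of those can share a stock rod, so at least 10 stock rods are needed.
A packing using 10 stock rods:
  stock rod 1: 525 = 525
  stock rod 2: 500 = 500
  stock rod 3: 500 = 500
  stock rod 4: 450 + 100 = 550
  stock rod 5: 425 = 425
  stock rod 6: 400 + 150 = 550
  stock rod 7: 375 = 375
  stock rod 8: 375 = 375
  stock rod 9: 350 + 200 = 550
  stock rod 10: 325 = 325
This matches the lower bound, so 10 is optimal.

10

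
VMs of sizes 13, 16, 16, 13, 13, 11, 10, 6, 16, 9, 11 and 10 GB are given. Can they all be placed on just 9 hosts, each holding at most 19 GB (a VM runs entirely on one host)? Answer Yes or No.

Total = 144 GB; ⌈144/19⌉ = 8.
10 VMs each exceed half the capacity and cannot share a host, forcing at least 10 hosts.
At least 10 hosts are required, but only 9 are allowed.

No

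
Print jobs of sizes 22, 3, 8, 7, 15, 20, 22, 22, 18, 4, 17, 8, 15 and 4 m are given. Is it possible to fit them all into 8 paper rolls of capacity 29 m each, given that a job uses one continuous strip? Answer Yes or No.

A valid assignment using 8 paper rolls:
  roll 1: 22 + 7 = 29
  roll 2: 22 + 4 + 3 = 29
  roll 3: 22 + 4 = 26
  roll 4: 20 + 8 = 28
  roll 5: 18 + 8 = 26
  roll 6: 17 = 17
  roll 7: 15 = 15
  roll 8: 15 = 15
Every load is within 29 m, so 8 paper rolls suffice.

Yes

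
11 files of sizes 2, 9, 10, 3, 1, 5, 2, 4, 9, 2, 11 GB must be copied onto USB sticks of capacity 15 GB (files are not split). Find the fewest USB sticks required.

4

Total = 11 + 10 + 9 + 9 + 5 + 4 + 3 + 2 + 2 + 2 + 1 = 58 GB.
Lower bound: ⌈58/15⌉ = 4 USB sticks.
A packing using 4 USB sticks:
  USB stick 1: 11 + 4 = 15
  USB stick 2: 10 + 5 = 15
  USB stick 3: 9 + 3 + 2 + 1 = 15
  USB stick 4: 9 + 2 + 2 = 13
This matches the lower bound, so 4 is optimal.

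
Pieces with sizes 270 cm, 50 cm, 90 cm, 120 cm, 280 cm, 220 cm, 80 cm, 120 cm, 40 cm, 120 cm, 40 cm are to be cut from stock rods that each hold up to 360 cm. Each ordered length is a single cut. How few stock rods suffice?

4

Total = 280 + 270 + 220 + 120 + 120 + 120 + 90 + 80 + 50 + 40 + 40 = 1430 cm.
Lower bound: ⌈1430/360⌉ = 4 stock rods.
A packing using 4 stock rods:
  stock rod 1: 280 + 80 = 360
  stock rod 2: 270 + 90 = 360
  stock rod 3: 220 + 50 + 40 + 40 = 350
  stock rod 4: 120 + 120 + 120 = 360
This matches the lower bound, so 4 is optimal.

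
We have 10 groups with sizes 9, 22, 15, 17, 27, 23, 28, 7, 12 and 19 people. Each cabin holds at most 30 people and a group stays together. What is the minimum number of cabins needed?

7

Total = 28 + 27 + 23 + 22 + 19 + 17 + 15 + 12 + 9 + 7 = 179 people.
Lower bound: ⌈179/30⌉ = 6 cabins.
A packing using 7 cabins:
  cabin 1: 28 = 28
  cabin 2: 27 = 27
  cabin 3: 23 + 7 = 30
  cabin 4: 22 = 22
  cabin 5: 19 + 9 = 28
  cabin 6: 17 + 12 = 29
  cabin 7: 15 = 15
No arrangement into 6 cabins stays within capacity, so 7 is optimal.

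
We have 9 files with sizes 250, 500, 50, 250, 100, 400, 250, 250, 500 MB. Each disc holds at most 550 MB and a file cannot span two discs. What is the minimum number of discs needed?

Total = 500 + 500 + 400 + 250 + 250 + 250 + 250 + 100 + 50 = 2550 MB.
Lower bound: ⌈2550/550⌉ = 5 discs.
A packing using 5 discs:
  disc 1: 500 + 50 = 550
  disc 2: 500 = 500
  disc 3: 400 + 100 = 500
  disc 4: 250 + 250 = 500
  disc 5: 250 + 250 = 500
This matches the lower bound, so 5 is optimal.

5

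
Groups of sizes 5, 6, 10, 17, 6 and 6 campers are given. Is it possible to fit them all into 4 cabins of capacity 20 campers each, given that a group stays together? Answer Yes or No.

A valid assignment using 3 cabins:
  cabin 1: 17 = 17
  cabin 2: 10 + 6 = 16
  cabin 3: 6 + 6 + 5 = 17
That uses only 3 ≤ 4, so 4 cabins are enough.

Yes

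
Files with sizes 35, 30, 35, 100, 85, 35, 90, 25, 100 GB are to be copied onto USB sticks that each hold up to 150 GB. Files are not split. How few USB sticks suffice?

4

Total = 100 + 100 + 90 + 85 + 35 + 35 + 35 + 30 + 25 = 535 GB.
Lower bound: ⌈535/150⌉ = 4 USB sticks.
A packing using 4 USB sticks:
  USB stick 1: 100 + 35 = 135
  USB stick 2: 100 + 35 = 135
  USB stick 3: 90 + 35 + 25 = 150
  USB stick 4: 85 + 30 = 115
This matches the lower bound, so 4 is optimal.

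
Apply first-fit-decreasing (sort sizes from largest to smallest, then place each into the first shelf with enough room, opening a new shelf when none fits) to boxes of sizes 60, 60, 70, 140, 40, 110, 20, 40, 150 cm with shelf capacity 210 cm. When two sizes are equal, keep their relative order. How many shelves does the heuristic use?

4

Sorted descending: 150, 140, 110, 70, 60, 60, 40, 40, 20.
  150 → shelf 1 (new)  [load 150/210]
  140 → shelf 2 (new)  [load 140/210]
  110 → shelf 3 (new)  [load 110/210]
  70 → shelf 2  [load 210/210]
  60 → shelf 1  [load 210/210]
  60 → shelf 3  [load 170/210]
  40 → shelf 3  [load 210/210]
  40 → shelf 4 (new)  [load 40/210]
  20 → shelf 4  [load 60/210]
4 shelves opened.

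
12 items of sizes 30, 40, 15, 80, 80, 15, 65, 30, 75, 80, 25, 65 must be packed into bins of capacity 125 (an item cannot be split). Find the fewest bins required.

Total = 80 + 80 + 80 + 75 + 65 + 65 + 40 + 30 + 30 + 25 + 15 + 15 = 600.
Lower bound: ⌈600/125⌉ = 5 bins.
Also, 6 items each exceed 125/2, and no two of those can share a bin, so at least 6 bins are needed.
A packing using 6 bins:
  bin 1: 80 + 40 = 120
  bin 2: 80 + 30 + 15 = 125
  bin 3: 80 + 30 + 15 = 125
  bin 4: 75 + 25 = 100
  bin 5: 65 = 65
  bin 6: 65 = 65
This matches the lower bound, so 6 is optimal.

6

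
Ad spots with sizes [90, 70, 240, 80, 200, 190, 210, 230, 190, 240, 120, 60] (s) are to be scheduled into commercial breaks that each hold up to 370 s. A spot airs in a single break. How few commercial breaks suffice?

Total = 240 + 240 + 230 + 210 + 200 + 190 + 190 + 120 + 90 + 80 + 70 + 60 = 1920 s.
Lower bound: ⌈1920/370⌉ = 6 commercial breaks.
Also, 7 ad spots each exceed 185 s, and no two of those can share a break, so at least 7 commercial breaks are needed.
A packing using 7 commercial breaks:
  break 1: 240 + 120 = 360
  break 2: 240 + 90 = 330
  break 3: 230 + 80 + 60 = 370
  break 4: 210 + 70 = 280
  break 5: 200 = 200
  break 6: 190 = 190
  break 7: 190 = 190
This matches the lower bound, so 7 is optimal.

7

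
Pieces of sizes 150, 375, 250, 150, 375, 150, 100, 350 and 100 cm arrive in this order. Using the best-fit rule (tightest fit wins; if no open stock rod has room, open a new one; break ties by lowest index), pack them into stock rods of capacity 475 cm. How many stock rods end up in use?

5

  150 → stock rod 1 (new)  [load 150/475]
  375 → stock rod 2 (new)  [load 375/475]
  250 → stock rod 1  [load 400/475]
  150 → stock rod 3 (new)  [load 150/475]
  375 → stock rod 4 (new)  [load 375/475]
  150 → stock rod 3  [load 300/475]
  100 → stock rod 2  [load 475/475]
  350 → stock rod 5 (new)  [load 350/475]
  100 → stock rod 4  [load 475/475]
5 stock rods opened.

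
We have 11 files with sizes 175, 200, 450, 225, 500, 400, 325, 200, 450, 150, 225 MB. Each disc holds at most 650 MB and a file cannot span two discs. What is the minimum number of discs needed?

6

Total = 500 + 450 + 450 + 400 + 325 + 225 + 225 + 200 + 200 + 175 + 150 = 3300 MB.
Lower bound: ⌈3300/650⌉ = 6 discs.
A packing using 6 discs:
  disc 1: 500 + 150 = 650
  disc 2: 450 + 200 = 650
  disc 3: 450 + 200 = 650
  disc 4: 400 + 225 = 625
  disc 5: 325 + 225 = 550
  disc 6: 175 = 175
This matches the lower bound, so 6 is optimal.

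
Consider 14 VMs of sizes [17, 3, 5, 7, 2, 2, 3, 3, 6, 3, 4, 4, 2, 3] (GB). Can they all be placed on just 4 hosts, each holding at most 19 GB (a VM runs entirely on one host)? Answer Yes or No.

Yes

A valid assignment using 4 hosts:
  host 1: 17 + 2 = 19
  host 2: 7 + 6 + 5 = 18
  host 3: 4 + 4 + 3 + 3 + 3 + 2 = 19
  host 4: 3 + 3 + 2 = 8
Every load is within 19 GB, so 4 hosts suffice.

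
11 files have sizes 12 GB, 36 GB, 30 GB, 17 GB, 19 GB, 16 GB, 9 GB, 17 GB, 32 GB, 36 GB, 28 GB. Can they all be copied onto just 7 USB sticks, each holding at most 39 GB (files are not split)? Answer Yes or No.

No

Total = 252 GB; ⌈252/39⌉ = 7.
The bound of 7 does not rule out 7, but exhaustive search shows no assignment into 7 USB sticks of capacity 39 GB exists — the minimum is 8.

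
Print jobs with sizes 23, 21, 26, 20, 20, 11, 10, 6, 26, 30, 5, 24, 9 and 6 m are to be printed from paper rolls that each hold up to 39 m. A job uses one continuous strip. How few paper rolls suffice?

Total = 30 + 26 + 26 + 24 + 23 + 21 + 20 + 20 + 11 + 10 + 9 + 6 + 6 + 5 = 237 m.
Lower bound: ⌈237/39⌉ = 7 paper rolls.
Also, 8 print jobs each exceed 39/2 m, and no two of those can share a roll, so at least 8 paper rolls are needed.
A packing using 8 paper rolls:
  roll 1: 30 + 9 = 39
  roll 2: 26 + 11 = 37
  roll 3: 26 + 10 = 36
  roll 4: 24 + 6 + 6 = 36
  roll 5: 23 + 5 = 28
  roll 6: 21 = 21
  roll 7: 20 = 20
  roll 8: 20 = 20
This matches the lower bound, so 8 is optimal.

8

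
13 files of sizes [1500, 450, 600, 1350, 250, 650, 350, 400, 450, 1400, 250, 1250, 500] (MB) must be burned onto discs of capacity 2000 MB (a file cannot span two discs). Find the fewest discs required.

5

Total = 1500 + 1400 + 1350 + 1250 + 650 + 600 + 500 + 450 + 450 + 400 + 350 + 250 + 250 = 9400 MB.
Lower bound: ⌈9400/2000⌉ = 5 discs.
A packing using 5 discs:
  disc 1: 1500 + 500 = 2000
  disc 2: 1400 + 600 = 2000
  disc 3: 1350 + 650 = 2000
  disc 4: 1250 + 450 + 250 = 1950
  disc 5: 450 + 400 + 350 + 250 = 1450
This matches the lower bound, so 5 is optimal.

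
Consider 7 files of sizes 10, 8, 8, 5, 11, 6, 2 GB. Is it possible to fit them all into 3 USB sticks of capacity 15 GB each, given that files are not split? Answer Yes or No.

Total = 50 GB; ⌈50/15⌉ = 4.
At least 4 USB sticks are required, but only 3 are allowed.

No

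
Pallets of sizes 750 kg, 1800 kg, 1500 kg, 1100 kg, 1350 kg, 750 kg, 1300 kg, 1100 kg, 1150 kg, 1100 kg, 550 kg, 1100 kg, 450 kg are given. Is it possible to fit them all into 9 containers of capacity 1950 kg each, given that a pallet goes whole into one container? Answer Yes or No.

A valid assignment using 9 containers:
  container 1: 1800 = 1800
  container 2: 1500 + 450 = 1950
  container 3: 1350 + 550 = 1900
  container 4: 1300 = 1300
  container 5: 1150 + 750 = 1900
  container 6: 1100 + 750 = 1850
  container 7: 1100 = 1100
  container 8: 1100 = 1100
  container 9: 1100 = 1100
Every load is within 1950 kg, so 9 containers suffice.

Yes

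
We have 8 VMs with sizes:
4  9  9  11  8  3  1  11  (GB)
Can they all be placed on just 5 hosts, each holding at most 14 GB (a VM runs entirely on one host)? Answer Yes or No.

A valid assignment using 5 hosts:
  host 1: 11 + 3 = 14
  host 2: 11 + 1 = 12
  host 3: 9 + 4 = 13
  host 4: 9 = 9
  host 5: 8 = 8
Every load is within 14 GB, so 5 hosts suffice.

Yes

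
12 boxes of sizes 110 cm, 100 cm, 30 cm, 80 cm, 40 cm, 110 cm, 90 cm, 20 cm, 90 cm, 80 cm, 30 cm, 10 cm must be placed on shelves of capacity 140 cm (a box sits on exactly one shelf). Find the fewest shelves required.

Total = 110 + 110 + 100 + 90 + 90 + 80 + 80 + 40 + 30 + 30 + 20 + 10 = 790 cm.
Lower bound: ⌈790/140⌉ = 6 shelves.
Also, 7 boxes each exceed 70 cm, and no two of those can share a shelf, so at least 7 shelves are needed.
A packing using 7 shelves:
  shelf 1: 110 + 30 = 140
  shelf 2: 110 + 30 = 140
  shelf 3: 100 + 40 = 140
  shelf 4: 90 + 20 + 10 = 120
  shelf 5: 90 = 90
  shelf 6: 80 = 80
  shelf 7: 80 = 80
This matches the lower bound, so 7 is optimal.

7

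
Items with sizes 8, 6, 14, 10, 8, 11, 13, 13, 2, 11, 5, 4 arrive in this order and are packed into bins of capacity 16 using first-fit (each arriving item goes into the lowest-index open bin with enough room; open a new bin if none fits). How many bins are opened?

8

  8 → bin 1 (new)  [load 8/16]
  6 → bin 1  [load 14/16]
  14 → bin 2 (new)  [load 14/16]
  10 → bin 3 (new)  [load 10/16]
  8 → bin 4 (new)  [load 8/16]
  11 → bin 5 (new)  [load 11/16]
  13 → bin 6 (new)  [load 13/16]
  13 → bin 7 (new)  [load 13/16]
  2 → bin 1  [load 16/16]
  11 → bin 8 (new)  [load 11/16]
  5 → bin 3  [load 15/16]
  4 → bin 4  [load 12/16]
8 bins opened.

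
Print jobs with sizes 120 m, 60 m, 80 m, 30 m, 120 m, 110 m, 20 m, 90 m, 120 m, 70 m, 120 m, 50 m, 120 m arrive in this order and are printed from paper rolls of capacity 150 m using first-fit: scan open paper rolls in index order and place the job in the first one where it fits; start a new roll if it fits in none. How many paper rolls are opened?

9

  120 → roll 1 (new)  [load 120/150]
  60 → roll 2 (new)  [load 60/150]
  80 → roll 2  [load 140/150]
  30 → roll 1  [load 150/150]
  120 → roll 3 (new)  [load 120/150]
  110 → roll 4 (new)  [load 110/150]
  20 → roll 3  [load 140/150]
  90 → roll 5 (new)  [load 90/150]
  120 → roll 6 (new)  [load 120/150]
  70 → roll 7 (new)  [load 70/150]
  120 → roll 8 (new)  [load 120/150]
  50 → roll 5  [load 140/150]
  120 → roll 9 (new)  [load 120/150]
9 paper rolls opened.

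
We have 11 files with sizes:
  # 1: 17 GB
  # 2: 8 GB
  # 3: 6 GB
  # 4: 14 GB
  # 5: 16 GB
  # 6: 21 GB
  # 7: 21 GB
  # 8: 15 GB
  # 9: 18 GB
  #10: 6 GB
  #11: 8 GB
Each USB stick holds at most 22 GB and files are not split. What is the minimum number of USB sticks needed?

Total = 21 + 21 + 18 + 17 + 16 + 15 + 14 + 8 + 8 + 6 + 6 = 150 GB.
Lower bound: ⌈150/22⌉ = 7 USB sticks.
A packing using 8 USB sticks:
  USB stick 1: 21 = 21
  USB stick 2: 21 = 21
  USB stick 3: 18 = 18
  USB stick 4: 17 = 17
  USB stick 5: 16 + 6 = 22
  USB stick 6: 15 + 6 = 21
  USB stick 7: 14 + 8 = 22
  USB stick 8: 8 = 8
No arrangement into 7 USB sticks stays within capacity, so 8 is optimal.

8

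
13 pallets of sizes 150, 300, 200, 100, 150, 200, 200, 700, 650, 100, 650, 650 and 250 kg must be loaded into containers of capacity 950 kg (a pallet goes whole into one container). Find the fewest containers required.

5

Total = 700 + 650 + 650 + 650 + 300 + 250 + 200 + 200 + 200 + 150 + 150 + 100 + 100 = 4300 kg.
Lower bound: ⌈4300/950⌉ = 5 containers.
A packing using 5 containers:
  container 1: 700 + 250 = 950
  container 2: 650 + 300 = 950
  container 3: 650 + 200 + 100 = 950
  container 4: 650 + 200 + 100 = 950
  container 5: 200 + 150 + 150 = 500
This matches the lower bound, so 5 is optimal.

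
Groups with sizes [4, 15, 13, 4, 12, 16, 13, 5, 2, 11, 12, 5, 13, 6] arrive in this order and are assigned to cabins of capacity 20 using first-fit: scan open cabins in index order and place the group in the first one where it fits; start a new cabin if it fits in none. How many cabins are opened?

8

  4 → cabin 1 (new)  [load 4/20]
  15 → cabin 1  [load 19/20]
  13 → cabin 2 (new)  [load 13/20]
  4 → cabin 2  [load 17/20]
  12 → cabin 3 (new)  [load 12/20]
  16 → cabin 4 (new)  [load 16/20]
  13 → cabin 5 (new)  [load 13/20]
  5 → cabin 3  [load 17/20]
  2 → cabin 2  [load 19/20]
  11 → cabin 6 (new)  [load 11/20]
  12 → cabin 7 (new)  [load 12/20]
  5 → cabin 5  [load 18/20]
  13 → cabin 8 (new)  [load 13/20]
  6 → cabin 6  [load 17/20]
8 cabins opened.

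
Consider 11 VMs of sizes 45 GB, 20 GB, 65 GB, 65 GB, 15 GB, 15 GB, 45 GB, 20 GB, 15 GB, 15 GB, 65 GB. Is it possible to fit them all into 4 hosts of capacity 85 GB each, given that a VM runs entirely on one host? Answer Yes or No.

Total = 385 GB; ⌈385/85⌉ = 5.
At least 5 hosts are required, but only 4 are allowed.

No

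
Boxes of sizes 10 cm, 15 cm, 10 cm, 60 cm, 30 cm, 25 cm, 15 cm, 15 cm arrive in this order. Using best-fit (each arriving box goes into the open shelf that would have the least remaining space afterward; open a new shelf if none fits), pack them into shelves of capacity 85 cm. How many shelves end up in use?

  10 → shelf 1 (new)  [load 10/85]
  15 → shelf 1  [load 25/85]
  10 → shelf 1  [load 35/85]
  60 → shelf 2 (new)  [load 60/85]
  30 → shelf 1  [load 65/85]
  25 → shelf 2  [load 85/85]
  15 → shelf 1  [load 80/85]
  15 → shelf 3 (new)  [load 15/85]
3 shelves opened.

3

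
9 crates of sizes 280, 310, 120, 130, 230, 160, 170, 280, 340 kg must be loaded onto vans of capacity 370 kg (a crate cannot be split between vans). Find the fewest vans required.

Total = 340 + 310 + 280 + 280 + 230 + 170 + 160 + 130 + 120 = 2020 kg.
Lower bound: ⌈2020/370⌉ = 6 vans.
A packing using 7 vans:
  van 1: 340 = 340
  van 2: 310 = 310
  van 3: 280 = 280
  van 4: 280 = 280
  van 5: 230 + 130 = 360
  van 6: 170 + 160 = 330
  van 7: 120 = 120
No arrangement into 6 vans stays within capacity, so 7 is optimal.

7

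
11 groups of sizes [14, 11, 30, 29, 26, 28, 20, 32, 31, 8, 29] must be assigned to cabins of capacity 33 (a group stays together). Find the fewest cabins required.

9

Total = 32 + 31 + 30 + 29 + 29 + 28 + 26 + 20 + 14 + 11 + 8 = 258.
Lower bound: ⌈258/33⌉ = 8 cabins.
A packing using 9 cabins:
  cabin 1: 32 = 32
  cabin 2: 31 = 31
  cabin 3: 30 = 30
  cabin 4: 29 = 29
  cabin 5: 29 = 29
  cabin 6: 28 = 28
  cabin 7: 26 = 26
  cabin 8: 20 + 11 = 31
  cabin 9: 14 + 8 = 22
No arrangement into 8 cabins stays within capacity, so 9 is optimal.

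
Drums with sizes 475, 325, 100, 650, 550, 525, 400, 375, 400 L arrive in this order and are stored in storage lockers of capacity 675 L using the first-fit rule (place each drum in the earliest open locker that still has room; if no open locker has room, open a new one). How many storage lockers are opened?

  475 → locker 1 (new)  [load 475/675]
  325 → locker 2 (new)  [load 325/675]
  100 → locker 1  [load 575/675]
  650 → locker 3 (new)  [load 650/675]
  550 → locker 4 (new)  [load 550/675]
  525 → locker 5 (new)  [load 525/675]
  400 → locker 6 (new)  [load 400/675]
  375 → locker 7 (new)  [load 375/675]
  400 → locker 8 (new)  [load 400/675]
8 storage lockers opened.

8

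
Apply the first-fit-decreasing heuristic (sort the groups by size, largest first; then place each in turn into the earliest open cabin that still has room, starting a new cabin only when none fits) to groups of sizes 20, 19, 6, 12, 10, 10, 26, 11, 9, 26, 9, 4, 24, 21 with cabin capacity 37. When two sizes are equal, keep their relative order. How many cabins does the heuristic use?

6

Sorted descending: 26, 26, 24, 21, 20, 19, 12, 11, 10, 10, 9, 9, 6, 4.
  26 → cabin 1 (new)  [load 26/37]
  26 → cabin 2 (new)  [load 26/37]
  24 → cabin 3 (new)  [load 24/37]
  21 → cabin 4 (new)  [load 21/37]
  20 → cabin 5 (new)  [load 20/37]
  19 → cabin 6 (new)  [load 19/37]
  12 → cabin 3  [load 36/37]
  11 → cabin 1  [load 37/37]
  10 → cabin 2  [load 36/37]
  10 → cabin 4  [load 31/37]
  9 → cabin 5  [load 29/37]
  9 → cabin 6  [load 28/37]
  6 → cabin 4  [load 37/37]
  4 → cabin 5  [load 33/37]
6 cabins opened.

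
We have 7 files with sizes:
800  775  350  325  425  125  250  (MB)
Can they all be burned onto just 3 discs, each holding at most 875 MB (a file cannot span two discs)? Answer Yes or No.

Total = 3050 MB; ⌈3050/875⌉ = 4.
At least 4 discs are required, but only 3 are allowed.

No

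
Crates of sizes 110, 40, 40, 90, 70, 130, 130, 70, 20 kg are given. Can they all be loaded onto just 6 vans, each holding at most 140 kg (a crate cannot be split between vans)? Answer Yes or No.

A valid assignment using 6 vans:
  van 1: 130 = 130
  van 2: 130 = 130
  van 3: 110 + 20 = 130
  van 4: 90 + 40 = 130
  van 5: 70 + 70 = 140
  van 6: 40 = 40
Every load is within 140 kg, so 6 vans suffice.

Yes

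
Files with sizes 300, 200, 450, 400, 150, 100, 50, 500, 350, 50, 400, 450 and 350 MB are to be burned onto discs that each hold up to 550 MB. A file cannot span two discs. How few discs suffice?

8

Total = 500 + 450 + 450 + 400 + 400 + 350 + 350 + 300 + 200 + 150 + 100 + 50 + 50 = 3750 MB.
Lower bound: ⌈3750/550⌉ = 7 discs.
Also, 8 files each exceed 275 MB, and no two of those can share a disc, so at least 8 discs are needed.
A packing using 8 discs:
  disc 1: 500 + 50 = 550
  disc 2: 450 + 100 = 550
  disc 3: 450 + 50 = 500
  disc 4: 400 + 150 = 550
  disc 5: 400 = 400
  disc 6: 350 + 200 = 550
  disc 7: 350 = 350
  disc 8: 300 = 300
This matches the lower bound, so 8 is optimal.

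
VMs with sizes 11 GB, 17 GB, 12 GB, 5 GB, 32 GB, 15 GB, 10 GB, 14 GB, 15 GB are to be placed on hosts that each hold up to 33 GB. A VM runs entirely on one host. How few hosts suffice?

5

Total = 32 + 17 + 15 + 15 + 14 + 12 + 11 + 10 + 5 = 131 GB.
Lower bound: ⌈131/33⌉ = 4 hosts.
A packing using 5 hosts:
  host 1: 32 = 32
  host 2: 17 + 15 = 32
  host 3: 15 + 14 = 29
  host 4: 12 + 11 + 10 = 33
  host 5: 5 = 5
No arrangement into 4 hosts stays within capacity, so 5 is optimal.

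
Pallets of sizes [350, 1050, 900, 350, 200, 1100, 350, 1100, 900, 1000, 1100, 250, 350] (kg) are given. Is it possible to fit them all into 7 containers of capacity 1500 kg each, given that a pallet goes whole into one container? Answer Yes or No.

A valid assignment using 7 containers:
  container 1: 1100 + 350 = 1450
  container 2: 1100 + 350 = 1450
  container 3: 1100 + 350 = 1450
  container 4: 1050 + 350 = 1400
  container 5: 1000 + 250 + 200 = 1450
  container 6: 900 = 900
  container 7: 900 = 900
Every load is within 1500 kg, so 7 containers suffice.

Yes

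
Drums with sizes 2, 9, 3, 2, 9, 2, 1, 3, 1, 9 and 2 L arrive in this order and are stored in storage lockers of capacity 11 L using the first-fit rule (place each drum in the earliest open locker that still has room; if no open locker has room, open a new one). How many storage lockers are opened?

4

  2 → locker 1 (new)  [load 2/11]
  9 → locker 1  [load 11/11]
  3 → locker 2 (new)  [load 3/11]
  2 → locker 2  [load 5/11]
  9 → locker 3 (new)  [load 9/11]
  2 → locker 2  [load 7/11]
  1 → locker 2  [load 8/11]
  3 → locker 2  [load 11/11]
  1 → locker 3  [load 10/11]
  9 → locker 4 (new)  [load 9/11]
  2 → locker 4  [load 11/11]
4 storage lockers opened.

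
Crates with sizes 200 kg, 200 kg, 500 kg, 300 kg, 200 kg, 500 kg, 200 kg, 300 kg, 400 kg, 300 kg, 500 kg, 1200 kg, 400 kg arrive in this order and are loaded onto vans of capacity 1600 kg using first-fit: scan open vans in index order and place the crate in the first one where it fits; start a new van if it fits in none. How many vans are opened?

  200 → van 1 (new)  [load 200/1600]
  200 → van 1  [load 400/1600]
  500 → van 1  [load 900/1600]
  300 → van 1  [load 1200/1600]
  200 → van 1  [load 1400/1600]
  500 → van 2 (new)  [load 500/1600]
  200 → van 1  [load 1600/1600]
  300 → van 2  [load 800/1600]
  400 → van 2  [load 1200/1600]
  300 → van 2  [load 1500/1600]
  500 → van 3 (new)  [load 500/1600]
  1200 → van 4 (new)  [load 1200/1600]
  400 → van 3  [load 900/1600]
4 vans opened.

4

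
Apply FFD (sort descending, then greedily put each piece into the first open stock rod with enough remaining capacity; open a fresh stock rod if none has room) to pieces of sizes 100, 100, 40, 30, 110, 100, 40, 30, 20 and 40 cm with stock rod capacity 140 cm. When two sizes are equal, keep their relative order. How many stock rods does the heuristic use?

Sorted descending: 110, 100, 100, 100, 40, 40, 40, 30, 30, 20.
  110 → stock rod 1 (new)  [load 110/140]
  100 → stock rod 2 (new)  [load 100/140]
  100 → stock rod 3 (new)  [load 100/140]
  100 → stock rod 4 (new)  [load 100/140]
  40 → stock rod 2  [load 140/140]
  40 → stock rod 3  [load 140/140]
  40 → stock rod 4  [load 140/140]
  30 → stock rod 1  [load 140/140]
  30 → stock rod 5 (new)  [load 30/140]
  20 → stock rod 5  [load 50/140]
5 stock rods opened.

5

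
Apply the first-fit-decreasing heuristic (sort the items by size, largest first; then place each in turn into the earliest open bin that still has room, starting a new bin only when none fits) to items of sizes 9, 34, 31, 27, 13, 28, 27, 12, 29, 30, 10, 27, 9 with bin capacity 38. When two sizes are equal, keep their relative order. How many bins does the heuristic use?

9

Sorted descending: 34, 31, 30, 29, 28, 27, 27, 27, 13, 12, 10, 9, 9.
  34 → bin 1 (new)  [load 34/38]
  31 → bin 2 (new)  [load 31/38]
  30 → bin 3 (new)  [load 30/38]
  29 → bin 4 (new)  [load 29/38]
  28 → bin 5 (new)  [load 28/38]
  27 → bin 6 (new)  [load 27/38]
  27 → bin 7 (new)  [load 27/38]
  27 → bin 8 (new)  [load 27/38]
  13 → bin 9 (new)  [load 13/38]
  12 → bin 9  [load 25/38]
  10 → bin 5  [load 38/38]
  9 → bin 4  [load 38/38]
  9 → bin 6  [load 36/38]
9 bins opened.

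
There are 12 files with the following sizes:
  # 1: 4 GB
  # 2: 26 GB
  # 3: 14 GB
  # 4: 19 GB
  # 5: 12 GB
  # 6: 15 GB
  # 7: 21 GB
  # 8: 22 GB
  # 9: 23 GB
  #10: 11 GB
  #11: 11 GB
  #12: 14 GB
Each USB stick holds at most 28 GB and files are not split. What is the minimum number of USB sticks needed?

Total = 26 + 23 + 22 + 21 + 19 + 15 + 14 + 14 + 12 + 11 + 11 + 4 = 192 GB.
Lower bound: ⌈192/28⌉ = 7 USB sticks.
A packing using 8 USB sticks:
  USB stick 1: 26 = 26
  USB stick 2: 23 + 4 = 27
  USB stick 3: 22 = 22
  USB stick 4: 21 = 21
  USB stick 5: 19 = 19
  USB stick 6: 15 + 12 = 27
  USB stick 7: 14 + 14 = 28
  USB stick 8: 11 + 11 = 22
No arrangement into 7 USB sticks stays within capacity, so 8 is optimal.

8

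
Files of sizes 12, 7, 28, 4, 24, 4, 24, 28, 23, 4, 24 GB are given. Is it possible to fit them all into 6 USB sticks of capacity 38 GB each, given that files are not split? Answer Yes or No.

A valid assignment using 6 USB sticks:
  USB stick 1: 28 + 7 = 35
  USB stick 2: 28 + 4 + 4 = 36
  USB stick 3: 24 + 12 = 36
  USB stick 4: 24 + 4 = 28
  USB stick 5: 24 = 24
  USB stick 6: 23 = 23
Every load is within 38 GB, so 6 USB sticks suffice.

Yes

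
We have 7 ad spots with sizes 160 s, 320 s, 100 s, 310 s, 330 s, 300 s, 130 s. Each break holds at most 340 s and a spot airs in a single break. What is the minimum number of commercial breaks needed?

Total = 330 + 320 + 310 + 300 + 160 + 130 + 100 = 1650 s.
Lower bound: ⌈1650/340⌉ = 5 commercial breaks.
A packing using 6 commercial breaks:
  break 1: 330 = 330
  break 2: 320 = 320
  break 3: 310 = 310
  break 4: 300 = 300
  break 5: 160 + 130 = 290
  break 6: 100 = 100
No arrangement into 5 commercial breaks stays within capacity, so 6 is optimal.

6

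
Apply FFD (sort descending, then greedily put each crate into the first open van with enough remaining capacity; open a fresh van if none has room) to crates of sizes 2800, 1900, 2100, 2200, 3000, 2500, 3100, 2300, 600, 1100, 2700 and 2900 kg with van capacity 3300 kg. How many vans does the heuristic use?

10

Sorted descending: 3100, 3000, 2900, 2800, 2700, 2500, 2300, 2200, 2100, 1900, 1100, 600.
  3100 → van 1 (new)  [load 3100/3300]
  3000 → van 2 (new)  [load 3000/3300]
  2900 → van 3 (new)  [load 2900/3300]
  2800 → van 4 (new)  [load 2800/3300]
  2700 → van 5 (new)  [load 2700/3300]
  2500 → van 6 (new)  [load 2500/3300]
  2300 → van 7 (new)  [load 2300/3300]
  2200 → van 8 (new)  [load 2200/3300]
  2100 → van 9 (new)  [load 2100/3300]
  1900 → van 10 (new)  [load 1900/3300]
  1100 → van 8  [load 3300/3300]
  600 → van 5  [load 3300/3300]
10 vans opened.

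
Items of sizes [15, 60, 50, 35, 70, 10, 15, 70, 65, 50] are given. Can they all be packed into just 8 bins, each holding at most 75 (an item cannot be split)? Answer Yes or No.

A valid assignment using 7 bins:
  bin 1: 70 = 70
  bin 2: 70 = 70
  bin 3: 65 + 10 = 75
  bin 4: 60 + 15 = 75
  bin 5: 50 + 15 = 65
  bin 6: 50 = 50
  bin 7: 35 = 35
That uses only 7 ≤ 8, so 8 bins are enough.

Yes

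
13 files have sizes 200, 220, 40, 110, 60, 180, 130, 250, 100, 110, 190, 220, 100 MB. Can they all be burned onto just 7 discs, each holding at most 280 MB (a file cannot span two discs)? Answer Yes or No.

Total = 1910 MB; ⌈1910/280⌉ = 7.
The bound of 7 does not rule out 7, but exhaustive search shows no assignment into 7 discs of capacity 280 MB exists — the minimum is 8.

No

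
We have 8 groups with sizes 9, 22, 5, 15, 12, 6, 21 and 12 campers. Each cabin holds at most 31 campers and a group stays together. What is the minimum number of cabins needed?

4

Total = 22 + 21 + 15 + 12 + 12 + 9 + 6 + 5 = 102 campers.
Lower bound: ⌈102/31⌉ = 4 cabins.
A packing using 4 cabins:
  cabin 1: 22 + 9 = 31
  cabin 2: 21 + 6 = 27
  cabin 3: 15 + 12 = 27
  cabin 4: 12 + 5 = 17
This matches the lower bound, so 4 is optimal.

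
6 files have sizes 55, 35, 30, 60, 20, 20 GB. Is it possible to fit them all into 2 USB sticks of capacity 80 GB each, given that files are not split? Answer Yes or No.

Total = 220 GB; ⌈220/80⌉ = 3.
At least 3 USB sticks are required, but only 2 are allowed.

No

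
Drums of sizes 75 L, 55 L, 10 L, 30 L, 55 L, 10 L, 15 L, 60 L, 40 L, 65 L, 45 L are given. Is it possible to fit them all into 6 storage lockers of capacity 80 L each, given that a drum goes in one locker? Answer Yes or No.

No

Total = 460 L; ⌈460/80⌉ = 6.
The bound of 6 does not rule out 6, but exhaustive search shows no assignment into 6 storage lockers of capacity 80 L exists — the minimum is 7.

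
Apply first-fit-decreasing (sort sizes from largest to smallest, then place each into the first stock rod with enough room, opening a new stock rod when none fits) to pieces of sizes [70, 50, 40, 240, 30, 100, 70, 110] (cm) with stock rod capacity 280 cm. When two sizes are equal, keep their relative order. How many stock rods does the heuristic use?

Sorted descending: 240, 110, 100, 70, 70, 50, 40, 30.
  240 → stock rod 1 (new)  [load 240/280]
  110 → stock rod 2 (new)  [load 110/280]
  100 → stock rod 2  [load 210/280]
  70 → stock rod 2  [load 280/280]
  70 → stock rod 3 (new)  [load 70/280]
  50 → stock rod 3  [load 120/280]
  40 → stock rod 1  [load 280/280]
  30 → stock rod 3  [load 150/280]
3 stock rods opened.

3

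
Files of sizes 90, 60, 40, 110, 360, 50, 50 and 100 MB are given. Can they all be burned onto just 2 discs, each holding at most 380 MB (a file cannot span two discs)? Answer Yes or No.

No

Total = 860 MB; ⌈860/380⌉ = 3.
At least 3 discs are required, but only 2 are allowed.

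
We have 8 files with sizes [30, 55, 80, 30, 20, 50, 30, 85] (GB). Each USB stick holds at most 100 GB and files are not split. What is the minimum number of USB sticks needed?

5

Total = 85 + 80 + 55 + 50 + 30 + 30 + 30 + 20 = 380 GB.
Lower bound: ⌈380/100⌉ = 4 USB sticks.
A packing using 5 USB sticks:
  USB stick 1: 85 = 85
  USB stick 2: 80 + 20 = 100
  USB stick 3: 55 + 30 = 85
  USB stick 4: 50 + 30 = 80
  USB stick 5: 30 = 30
No arrangement into 4 USB sticks stays within capacity, so 5 is optimal.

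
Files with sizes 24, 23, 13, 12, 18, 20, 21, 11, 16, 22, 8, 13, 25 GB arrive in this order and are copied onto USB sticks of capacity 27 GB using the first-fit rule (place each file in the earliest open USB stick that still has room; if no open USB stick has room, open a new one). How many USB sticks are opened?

  24 → USB stick 1 (new)  [load 24/27]
  23 → USB stick 2 (new)  [load 23/27]
  13 → USB stick 3 (new)  [load 13/27]
  12 → USB stick 3  [load 25/27]
  18 → USB stick 4 (new)  [load 18/27]
  20 → USB stick 5 (new)  [load 20/27]
  21 → USB stick 6 (new)  [load 21/27]
  11 → USB stick 7 (new)  [load 11/27]
  16 → USB stick 7  [load 27/27]
  22 → USB stick 8 (new)  [load 22/27]
  8 → USB stick 4  [load 26/27]
  13 → USB stick 9 (new)  [load 13/27]
  25 → USB stick 10 (new)  [load 25/27]
10 USB sticks opened.

10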